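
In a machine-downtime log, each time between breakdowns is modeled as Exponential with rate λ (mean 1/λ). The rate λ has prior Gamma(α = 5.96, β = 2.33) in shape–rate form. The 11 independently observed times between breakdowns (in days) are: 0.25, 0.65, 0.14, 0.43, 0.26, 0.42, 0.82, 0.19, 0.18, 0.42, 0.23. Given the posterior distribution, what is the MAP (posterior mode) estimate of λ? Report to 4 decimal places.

2.5253

With a Gamma(shape α, rate β) prior on the exponential rate λ, the posterior after n observations with total T = Σxᵢ is Gamma(α+n, β+T).
Sum of observations T = 3.99 days; n = 11.
Posterior: Gamma(5.96+11, 2.33+3.99) = Gamma(16.96, 6.32).
Mode = (α−1)/β = 2.5253.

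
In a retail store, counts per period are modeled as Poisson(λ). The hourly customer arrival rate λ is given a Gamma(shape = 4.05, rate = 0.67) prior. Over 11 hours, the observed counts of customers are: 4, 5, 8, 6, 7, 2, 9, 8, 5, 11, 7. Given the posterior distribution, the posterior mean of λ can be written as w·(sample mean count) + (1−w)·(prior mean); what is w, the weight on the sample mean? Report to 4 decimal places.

With a Gamma(shape α, rate β) prior, the Poisson likelihood is conjugate: the posterior is Gamma(α + ΣXᵢ, β + n).
Posterior mean = (α₀+S)/(β₀+n) = [n/(β₀+n)]·(S/n) + [β₀/(β₀+n)]·(α₀/β₀), so only n and β₀ enter the weight.
Weight on data w = n/(β₀+n) = 11/(0.67+11) = 11/11.67 = 0.9426.

0.9426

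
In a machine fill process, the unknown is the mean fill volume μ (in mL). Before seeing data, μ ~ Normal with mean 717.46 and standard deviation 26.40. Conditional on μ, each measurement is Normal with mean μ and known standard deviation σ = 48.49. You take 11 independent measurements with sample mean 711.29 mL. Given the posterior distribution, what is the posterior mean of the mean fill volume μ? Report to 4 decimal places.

For Normal data with known variance σ², a Normal(μ₀, σ₀²) prior on μ is conjugate. Posterior precision = 1/σ₀² + n/σ²; posterior mean is the precision-weighted average of μ₀ and x̄.
n·x̄ = 11·711.29 = 7824.19.
σ₀² = 26.40² = 696.96, σ² = 48.49² = 2351.2801; σ² + n·σ₀² = 2351.2801 + 11·696.96 = 10017.8401.
Posterior mean = (μ₀/σ₀² + n·x̄/σ²)/(1/σ₀² + n/σ²) = (σ²·μ₀ + σ₀²·n·x̄)/(σ² + n·σ₀²) = (2351.2801·717.46 + 696.96·7824.19)/10017.8401 = 7140096.882946/10017.8401 = 712.7382.

712.7382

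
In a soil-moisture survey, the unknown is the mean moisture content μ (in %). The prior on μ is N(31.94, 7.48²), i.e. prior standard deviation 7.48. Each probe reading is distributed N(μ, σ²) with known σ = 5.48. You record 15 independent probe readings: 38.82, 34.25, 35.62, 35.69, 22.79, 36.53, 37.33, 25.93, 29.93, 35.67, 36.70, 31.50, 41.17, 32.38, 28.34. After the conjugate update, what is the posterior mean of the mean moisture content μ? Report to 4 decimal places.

33.4558

For Normal data with known variance σ², a Normal(μ₀, σ₀²) prior on μ is conjugate. Posterior precision = 1/σ₀² + n/σ²; posterior mean is the precision-weighted average of μ₀ and x̄.
Σxᵢ = 38.82 + 34.25 + 35.62 + 35.69 + 22.79 + 36.53 + 37.33 + 25.93 + 29.93 + 35.67 + 36.70 + 31.50 + 41.17 + 32.38 + 28.34 = 502.65, so n·x̄ = 502.65.
σ₀² = 7.48² = 55.9504, σ² = 5.48² = 30.0304; σ² + n·σ₀² = 30.0304 + 15·55.9504 = 869.2864.
Posterior mean = (μ₀/σ₀² + n·x̄/σ²)/(1/σ₀² + n/σ²) = (σ²·μ₀ + σ₀²·n·x̄)/(σ² + n·σ₀²) = (30.0304·31.94 + 55.9504·502.65)/869.2864 = 29082.639536/869.2864 = 33.4558.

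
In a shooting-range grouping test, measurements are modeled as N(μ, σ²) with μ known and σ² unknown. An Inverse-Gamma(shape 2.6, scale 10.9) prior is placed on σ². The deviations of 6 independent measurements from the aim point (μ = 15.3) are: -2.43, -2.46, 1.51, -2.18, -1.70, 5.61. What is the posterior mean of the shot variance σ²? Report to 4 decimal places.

With known mean μ and an Inverse-Gamma(α, β) prior on σ², the Normal likelihood is conjugate: posterior is Inv-Gamma(α + n/2, β + Σ(xᵢ−μ)²/2).
Σ(xᵢ−μ)² = (-2.43)² + (-2.46)² + (1.51)² + (-2.18)² + (-1.70)² + (5.61)² = 53.3511.
Posterior: Inv-Gamma(2.6 + 6/2, 10.9 + 53.3511/2) = Inv-Gamma(5.60, 37.57555).
E[σ²|data] = β/(α−1) = 37.57555/4.60 = 8.1686.

8.1686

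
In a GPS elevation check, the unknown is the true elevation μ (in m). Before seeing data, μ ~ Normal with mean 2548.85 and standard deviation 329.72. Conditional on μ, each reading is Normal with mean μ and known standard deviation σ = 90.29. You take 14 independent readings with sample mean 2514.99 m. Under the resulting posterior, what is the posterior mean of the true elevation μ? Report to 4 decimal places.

2515.1704

For Normal data with known variance σ², a Normal(μ₀, σ₀²) prior on μ is conjugate. Posterior precision = 1/σ₀² + n/σ²; posterior mean is the precision-weighted average of μ₀ and x̄.
n·x̄ = 14·2514.99 = 35209.86.
σ₀² = 329.72² = 108715.2784, σ² = 90.29² = 8152.2841; σ² + n·σ₀² = 8152.2841 + 14·108715.2784 = 1530166.1817.
Posterior mean = (μ₀/σ₀² + n·x̄/σ²)/(1/σ₀² + n/σ²) = (σ²·μ₀ + σ₀²·n·x̄)/(σ² + n·σ₀²) = (8152.2841·2548.85 + 108715.2784·35209.86)/1530166.1817 = 3848628681.653309/1530166.1817 = 2515.1704.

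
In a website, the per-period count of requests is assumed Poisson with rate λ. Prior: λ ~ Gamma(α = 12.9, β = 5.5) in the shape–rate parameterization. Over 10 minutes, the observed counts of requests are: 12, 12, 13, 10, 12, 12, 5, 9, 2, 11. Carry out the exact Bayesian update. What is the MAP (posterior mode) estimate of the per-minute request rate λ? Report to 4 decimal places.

With a Gamma(shape α, rate β) prior, the Poisson likelihood is conjugate: the posterior is Gamma(α + ΣXᵢ, β + n).
Sum of counts S = 98 over n = 10 minutes.
Posterior: Gamma(α+S, β+n) = Gamma(12.9+98, 5.5+10) = Gamma(110.9, 15.5).
Mode of Gamma(α,β) for α≥1 is (α−1)/β = 109.9/15.5 = 7.0903.

7.0903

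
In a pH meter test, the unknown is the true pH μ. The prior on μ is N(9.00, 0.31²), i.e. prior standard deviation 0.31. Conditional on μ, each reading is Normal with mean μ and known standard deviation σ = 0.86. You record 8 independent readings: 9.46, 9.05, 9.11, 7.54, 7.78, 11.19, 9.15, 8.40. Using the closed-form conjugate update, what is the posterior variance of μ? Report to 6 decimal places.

For Normal data with known variance σ², a Normal(μ₀, σ₀²) prior on μ is conjugate. Posterior precision = 1/σ₀² + n/σ²; posterior mean is the precision-weighted average of μ₀ and x̄.
σ₀² = 0.31² = 0.0961, σ² = 0.86² = 0.7396; σ² + n·σ₀² = 0.7396 + 8·0.0961 = 1.5084.
Posterior precision = 1/σ₀² + n/σ² = 1/0.0961 + 8/0.7396 = (σ² + n·σ₀²)/(σ₀²σ²) = 1.5084/(0.0961·0.7396); posterior variance σₙ² = σ₀²σ²/(σ² + n·σ₀²) = 0.0961·0.7396/1.5084 = 0.047120.

0.047120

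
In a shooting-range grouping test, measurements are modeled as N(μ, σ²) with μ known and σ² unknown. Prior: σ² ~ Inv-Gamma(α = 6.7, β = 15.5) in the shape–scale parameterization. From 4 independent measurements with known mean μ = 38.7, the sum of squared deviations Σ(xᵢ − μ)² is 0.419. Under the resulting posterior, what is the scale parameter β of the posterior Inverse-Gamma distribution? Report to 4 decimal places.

15.7095

With known mean μ and an Inverse-Gamma(α, β) prior on σ², the Normal likelihood is conjugate: posterior is Inv-Gamma(α + n/2, β + Σ(xᵢ−μ)²/2).
Posterior: Inv-Gamma(6.7 + 4/2, 15.5 + 0.419/2) = Inv-Gamma(8.70, 15.7095).
Posterior β = 15.7095.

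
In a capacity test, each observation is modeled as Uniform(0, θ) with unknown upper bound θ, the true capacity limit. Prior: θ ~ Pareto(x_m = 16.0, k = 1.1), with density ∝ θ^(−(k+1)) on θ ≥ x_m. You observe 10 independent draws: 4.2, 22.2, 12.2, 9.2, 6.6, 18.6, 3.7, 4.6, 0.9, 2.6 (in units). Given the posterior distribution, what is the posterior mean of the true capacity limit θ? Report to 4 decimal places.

A Pareto(scale x_m, shape k) prior on the upper bound θ of Uniform(0, θ) is conjugate: posterior is Pareto(max(x_m, max xᵢ), k + n).
Sample maximum = 22.2; prior scale x_m = 16.0 → posterior scale = max = 22.2.
Posterior shape = 1.1 + 10 = 11.1.
E[θ|data] = k·x_m/(k−1) = 11.1·22.2/10.1 = 24.3980.

24.3980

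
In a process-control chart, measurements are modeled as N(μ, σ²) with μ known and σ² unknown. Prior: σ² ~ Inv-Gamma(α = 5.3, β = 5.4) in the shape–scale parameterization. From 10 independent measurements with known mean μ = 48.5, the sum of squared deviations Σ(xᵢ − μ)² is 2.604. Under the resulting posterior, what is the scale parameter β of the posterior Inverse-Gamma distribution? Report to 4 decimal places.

6.7020

With known mean μ and an Inverse-Gamma(α, β) prior on σ², the Normal likelihood is conjugate: posterior is Inv-Gamma(α + n/2, β + Σ(xᵢ−μ)²/2).
Posterior: Inv-Gamma(5.3 + 10/2, 5.4 + 2.604/2) = Inv-Gamma(10.30, 6.7020).
Posterior β = 6.7020.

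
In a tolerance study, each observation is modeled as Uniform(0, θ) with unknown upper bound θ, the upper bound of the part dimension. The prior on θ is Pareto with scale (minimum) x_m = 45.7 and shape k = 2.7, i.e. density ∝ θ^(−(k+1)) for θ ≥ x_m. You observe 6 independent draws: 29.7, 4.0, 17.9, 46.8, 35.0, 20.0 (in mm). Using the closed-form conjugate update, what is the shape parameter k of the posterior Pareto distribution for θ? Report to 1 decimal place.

A Pareto(scale x_m, shape k) prior on the upper bound θ of Uniform(0, θ) is conjugate: posterior is Pareto(max(x_m, max xᵢ), k + n).
Sample maximum = 46.8; prior scale x_m = 45.7 → posterior scale = max = 46.8.
Posterior shape = 2.7 + 6 = 8.7.
Posterior shape k = 8.7.

8.7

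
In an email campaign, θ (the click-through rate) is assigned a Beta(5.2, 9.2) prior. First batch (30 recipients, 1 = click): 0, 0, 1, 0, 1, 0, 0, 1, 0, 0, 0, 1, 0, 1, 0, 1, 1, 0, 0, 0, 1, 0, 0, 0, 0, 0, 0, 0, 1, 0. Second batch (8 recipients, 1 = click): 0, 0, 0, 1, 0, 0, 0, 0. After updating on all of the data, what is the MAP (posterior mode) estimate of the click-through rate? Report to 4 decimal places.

0.2817

The Beta prior is conjugate to a Binomial/Bernoulli likelihood; the update adds successes to α and failures to β.
After batch 1: Beta(5.2+9, 9.2+21) = Beta(14.2, 30.2).
After batch 2: Beta(14.2+1, 30.2+7) = Beta(15.2, 37.2).
Mode of Beta(a,b) for a,b>1 is (a−1)/(a+b−2) = 14.2/50.4 = 0.2817.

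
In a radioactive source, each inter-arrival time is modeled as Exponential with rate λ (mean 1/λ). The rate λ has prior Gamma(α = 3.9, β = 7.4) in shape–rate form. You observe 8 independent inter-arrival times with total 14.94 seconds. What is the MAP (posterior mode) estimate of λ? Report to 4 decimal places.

0.4879

With a Gamma(shape α, rate β) prior on the exponential rate λ, the posterior after n observations with total T = Σxᵢ is Gamma(α+n, β+T).
Posterior: Gamma(3.9+8, 7.4+14.94) = Gamma(11.9, 22.34).
Mode = (α−1)/β = 0.4879.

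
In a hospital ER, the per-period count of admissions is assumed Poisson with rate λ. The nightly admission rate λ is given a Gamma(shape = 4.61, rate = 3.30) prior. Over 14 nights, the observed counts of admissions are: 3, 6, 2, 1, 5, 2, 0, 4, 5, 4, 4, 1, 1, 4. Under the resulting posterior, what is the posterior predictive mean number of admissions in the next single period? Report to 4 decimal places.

With a Gamma(shape α, rate β) prior, the Poisson likelihood is conjugate: the posterior is Gamma(α + ΣXᵢ, β + n).
Sum of counts S = 42 over n = 14 nights.
Posterior: Gamma(α+S, β+n) = Gamma(4.61+42, 3.30+14) = Gamma(46.61, 17.30).
The predictive distribution for one future period is NegBinom with mean α/β = 2.6942.

2.6942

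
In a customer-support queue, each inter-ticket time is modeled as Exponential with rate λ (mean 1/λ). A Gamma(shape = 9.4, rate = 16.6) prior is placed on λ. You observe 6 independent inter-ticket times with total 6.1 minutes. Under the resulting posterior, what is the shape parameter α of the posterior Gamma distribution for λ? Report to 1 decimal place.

15.4

With a Gamma(shape α, rate β) prior on the exponential rate λ, the posterior after n observations with total T = Σxᵢ is Gamma(α+n, β+T).
Posterior: Gamma(9.4+6, 16.6+6.1) = Gamma(15.4, 22.7).
Posterior α = 15.4.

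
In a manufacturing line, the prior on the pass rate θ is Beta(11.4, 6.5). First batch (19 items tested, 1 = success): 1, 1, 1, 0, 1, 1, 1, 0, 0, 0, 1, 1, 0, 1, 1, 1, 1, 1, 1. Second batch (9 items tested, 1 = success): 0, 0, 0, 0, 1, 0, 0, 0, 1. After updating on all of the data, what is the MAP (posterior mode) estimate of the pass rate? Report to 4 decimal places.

0.6014

The Beta prior is conjugate to a Binomial/Bernoulli likelihood; the update adds successes to α and failures to β.
After batch 1: Beta(11.4+14, 6.5+5) = Beta(25.4, 11.5).
After batch 2: Beta(25.4+2, 11.5+7) = Beta(27.4, 18.5).
Mode of Beta(a,b) for a,b>1 is (a−1)/(a+b−2) = 26.4/43.9 = 0.6014.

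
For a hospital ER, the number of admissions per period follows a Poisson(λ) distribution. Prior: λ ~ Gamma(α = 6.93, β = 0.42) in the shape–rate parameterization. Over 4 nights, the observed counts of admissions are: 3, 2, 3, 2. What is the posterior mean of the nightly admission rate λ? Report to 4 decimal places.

3.8303

With a Gamma(shape α, rate β) prior, the Poisson likelihood is conjugate: the posterior is Gamma(α + ΣXᵢ, β + n).
Sum of counts S = 10 over n = 4 nights.
Posterior: Gamma(α+S, β+n) = Gamma(6.93+10, 0.42+4) = Gamma(16.93, 4.42).
Posterior mean = α/β = 16.93/4.42 = 3.8303.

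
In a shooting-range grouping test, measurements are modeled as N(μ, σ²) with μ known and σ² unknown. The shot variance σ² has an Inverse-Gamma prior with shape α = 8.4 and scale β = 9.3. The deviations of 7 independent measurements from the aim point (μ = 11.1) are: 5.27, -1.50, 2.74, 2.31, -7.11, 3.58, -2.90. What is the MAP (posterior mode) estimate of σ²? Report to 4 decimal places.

5.1645

With known mean μ and an Inverse-Gamma(α, β) prior on σ², the Normal likelihood is conjugate: posterior is Inv-Gamma(α + n/2, β + Σ(xᵢ−μ)²/2).
Σ(xᵢ−μ)² = (5.27)² + (-1.50)² + (2.74)² + (2.31)² + (-7.11)² + (3.58)² + (-2.90)² = 114.6451.
Posterior: Inv-Gamma(8.4 + 7/2, 9.3 + 114.6451/2) = Inv-Gamma(11.90, 66.62255).
Mode = β/(α+1) = 66.62255/12.90 = 5.1645.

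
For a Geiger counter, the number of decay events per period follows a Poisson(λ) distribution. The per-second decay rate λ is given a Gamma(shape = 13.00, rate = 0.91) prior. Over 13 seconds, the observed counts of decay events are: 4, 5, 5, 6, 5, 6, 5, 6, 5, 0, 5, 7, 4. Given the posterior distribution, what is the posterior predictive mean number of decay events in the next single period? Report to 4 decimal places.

5.4637

With a Gamma(shape α, rate β) prior, the Poisson likelihood is conjugate: the posterior is Gamma(α + ΣXᵢ, β + n).
Sum of counts S = 63 over n = 13 seconds.
Posterior: Gamma(α+S, β+n) = Gamma(13.00+63, 0.91+13) = Gamma(76.00, 13.91).
The predictive distribution for one future period is NegBinom with mean α/β = 5.4637.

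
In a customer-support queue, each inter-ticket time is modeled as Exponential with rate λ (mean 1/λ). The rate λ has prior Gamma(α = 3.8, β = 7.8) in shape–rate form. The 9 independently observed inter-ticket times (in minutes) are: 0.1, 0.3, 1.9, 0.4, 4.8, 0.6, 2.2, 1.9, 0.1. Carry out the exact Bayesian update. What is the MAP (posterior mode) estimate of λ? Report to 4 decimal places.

0.5871

With a Gamma(shape α, rate β) prior on the exponential rate λ, the posterior after n observations with total T = Σxᵢ is Gamma(α+n, β+T).
Sum of observations T = 12.3 minutes; n = 9.
Posterior: Gamma(3.8+9, 7.8+12.3) = Gamma(12.8, 20.1).
Mode = (α−1)/β = 0.5871.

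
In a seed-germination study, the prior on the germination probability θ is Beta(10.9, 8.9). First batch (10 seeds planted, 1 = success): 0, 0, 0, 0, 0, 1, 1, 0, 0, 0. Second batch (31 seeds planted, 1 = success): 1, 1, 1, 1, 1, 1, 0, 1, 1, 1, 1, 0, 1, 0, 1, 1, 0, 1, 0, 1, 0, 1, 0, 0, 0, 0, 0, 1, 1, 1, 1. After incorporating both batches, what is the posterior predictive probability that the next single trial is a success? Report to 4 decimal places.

The Beta prior is conjugate to a Binomial/Bernoulli likelihood; the update adds successes to α and failures to β.
After batch 1: Beta(10.9+2, 8.9+8) = Beta(12.9, 16.9).
After batch 2: Beta(12.9+20, 16.9+11) = Beta(32.9, 27.9).
For a single future Bernoulli trial, P(success | data) = α/(α+β) = 0.5411.

0.5411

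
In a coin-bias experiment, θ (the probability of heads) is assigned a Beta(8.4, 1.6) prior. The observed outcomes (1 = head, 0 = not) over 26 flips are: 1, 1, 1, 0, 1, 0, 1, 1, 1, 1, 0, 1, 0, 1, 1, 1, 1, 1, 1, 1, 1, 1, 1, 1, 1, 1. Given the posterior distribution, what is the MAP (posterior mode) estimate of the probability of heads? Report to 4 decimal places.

The Beta prior is conjugate to a Binomial/Bernoulli likelihood; the update adds successes to α and failures to β.
Posterior: Beta(α+k, β+n−k) = Beta(8.4+22, 1.6+4) = Beta(30.4, 5.6).
Mode of Beta(a,b) for a,b>1 is (a−1)/(a+b−2) = 29.4/34.0 = 0.8647.

0.8647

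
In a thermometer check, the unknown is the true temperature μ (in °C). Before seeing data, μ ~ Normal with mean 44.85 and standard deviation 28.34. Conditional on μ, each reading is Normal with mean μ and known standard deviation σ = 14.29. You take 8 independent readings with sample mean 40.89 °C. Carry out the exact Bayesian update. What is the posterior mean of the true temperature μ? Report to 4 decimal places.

For Normal data with known variance σ², a Normal(μ₀, σ₀²) prior on μ is conjugate. Posterior precision = 1/σ₀² + n/σ²; posterior mean is the precision-weighted average of μ₀ and x̄.
n·x̄ = 8·40.89 = 327.12.
σ₀² = 28.34² = 803.1556, σ² = 14.29² = 204.2041; σ² + n·σ₀² = 204.2041 + 8·803.1556 = 6629.4489.
Posterior mean = (μ₀/σ₀² + n·x̄/σ²)/(1/σ₀² + n/σ²) = (σ²·μ₀ + σ₀²·n·x̄)/(σ² + n·σ₀²) = (204.2041·44.85 + 803.1556·327.12)/6629.4489 = 271886.813757/6629.4489 = 41.0120.

41.0120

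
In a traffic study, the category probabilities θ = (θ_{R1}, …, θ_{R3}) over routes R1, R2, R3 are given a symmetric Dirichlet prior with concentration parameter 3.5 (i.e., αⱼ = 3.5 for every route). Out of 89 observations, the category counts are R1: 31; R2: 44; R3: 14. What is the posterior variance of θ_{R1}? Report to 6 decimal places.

0.002254

The Dirichlet prior is conjugate to the Multinomial likelihood: each posterior αⱼ = prior αⱼ + observed count nⱼ.
Posterior concentration: (34.5, 47.5, 17.5), total = 99.5.
Var[θ_j] = α_j(Σα−α_j)/((Σα)²(Σα+1)) = 34.5·65.0/(99.5²·100.5) = 0.002254.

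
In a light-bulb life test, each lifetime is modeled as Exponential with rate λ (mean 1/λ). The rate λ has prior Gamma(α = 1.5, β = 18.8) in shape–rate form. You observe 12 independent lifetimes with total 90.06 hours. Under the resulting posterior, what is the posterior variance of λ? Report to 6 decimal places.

With a Gamma(shape α, rate β) prior on the exponential rate λ, the posterior after n observations with total T = Σxᵢ is Gamma(α+n, β+T).
Posterior: Gamma(1.5+12, 18.8+90.06) = Gamma(13.5, 108.86).
Var = α/β² = 0.001139.

0.001139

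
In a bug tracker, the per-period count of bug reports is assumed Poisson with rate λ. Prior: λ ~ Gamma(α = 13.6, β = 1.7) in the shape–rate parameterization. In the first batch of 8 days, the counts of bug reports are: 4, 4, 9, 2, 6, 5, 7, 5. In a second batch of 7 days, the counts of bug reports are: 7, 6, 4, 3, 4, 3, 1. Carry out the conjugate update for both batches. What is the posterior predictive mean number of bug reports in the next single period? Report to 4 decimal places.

5.0060

With a Gamma(shape α, rate β) prior, the Poisson likelihood is conjugate: the posterior is Gamma(α + ΣXᵢ, β + n).
Batch 1: sum of counts S = 42 over n = 8 days.
After batch 1: Gamma(α+S, β+n) = Gamma(13.6+42, 1.7+8) = Gamma(55.6, 9.7).
Batch 2: sum of counts S = 28 over n = 7 days.
After batch 2: Gamma(α+S, β+n) = Gamma(55.6+28, 9.7+7) = Gamma(83.6, 16.7).
The predictive distribution for one future period is NegBinom with mean α/β = 5.0060.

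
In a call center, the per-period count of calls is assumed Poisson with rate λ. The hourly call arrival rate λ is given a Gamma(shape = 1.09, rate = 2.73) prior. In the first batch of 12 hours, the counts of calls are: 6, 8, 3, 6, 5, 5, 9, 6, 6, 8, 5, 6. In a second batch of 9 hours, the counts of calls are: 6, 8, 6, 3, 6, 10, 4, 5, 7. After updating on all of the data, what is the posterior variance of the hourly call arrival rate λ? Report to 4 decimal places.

0.2292

With a Gamma(shape α, rate β) prior, the Poisson likelihood is conjugate: the posterior is Gamma(α + ΣXᵢ, β + n).
Batch 1: sum of counts S = 73 over n = 12 hours.
After batch 1: Gamma(α+S, β+n) = Gamma(1.09+73, 2.73+12) = Gamma(74.09, 14.73).
Batch 2: sum of counts S = 55 over n = 9 hours.
After batch 2: Gamma(α+S, β+n) = Gamma(74.09+55, 14.73+9) = Gamma(129.09, 23.73).
Var = α/β² = 129.09/23.73² = 0.2292.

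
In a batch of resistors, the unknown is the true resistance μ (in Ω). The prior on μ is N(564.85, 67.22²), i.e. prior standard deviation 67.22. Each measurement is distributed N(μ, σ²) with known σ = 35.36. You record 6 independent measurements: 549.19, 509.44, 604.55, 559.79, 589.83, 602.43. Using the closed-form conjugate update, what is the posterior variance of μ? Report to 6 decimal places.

For Normal data with known variance σ², a Normal(μ₀, σ₀²) prior on μ is conjugate. Posterior precision = 1/σ₀² + n/σ²; posterior mean is the precision-weighted average of μ₀ and x̄.
σ₀² = 67.22² = 4518.5284, σ² = 35.36² = 1250.3296; σ² + n·σ₀² = 1250.3296 + 6·4518.5284 = 28361.5.
Posterior precision = 1/σ₀² + n/σ² = 1/4518.5284 + 6/1250.3296 = (σ² + n·σ₀²)/(σ₀²σ²) = 28361.5/(4518.5284·1250.3296); posterior variance σₙ² = σ₀²σ²/(σ² + n·σ₀²) = 4518.5284·1250.3296/28361.5 = 199.201375.

199.201375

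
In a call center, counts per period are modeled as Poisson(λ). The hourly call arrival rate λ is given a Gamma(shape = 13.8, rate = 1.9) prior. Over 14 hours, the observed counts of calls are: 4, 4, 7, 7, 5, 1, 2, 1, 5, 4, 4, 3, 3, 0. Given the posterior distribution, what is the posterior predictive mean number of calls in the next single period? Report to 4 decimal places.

With a Gamma(shape α, rate β) prior, the Poisson likelihood is conjugate: the posterior is Gamma(α + ΣXᵢ, β + n).
Sum of counts S = 50 over n = 14 hours.
Posterior: Gamma(α+S, β+n) = Gamma(13.8+50, 1.9+14) = Gamma(63.8, 15.9).
The predictive distribution for one future period is NegBinom with mean α/β = 4.0126.

4.0126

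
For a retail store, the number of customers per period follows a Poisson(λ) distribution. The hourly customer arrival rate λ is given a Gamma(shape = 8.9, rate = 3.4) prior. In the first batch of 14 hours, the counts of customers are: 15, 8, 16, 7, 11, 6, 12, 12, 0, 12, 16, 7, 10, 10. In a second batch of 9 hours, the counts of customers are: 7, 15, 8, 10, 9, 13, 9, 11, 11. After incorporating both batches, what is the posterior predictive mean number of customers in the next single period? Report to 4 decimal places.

9.2386

With a Gamma(shape α, rate β) prior, the Poisson likelihood is conjugate: the posterior is Gamma(α + ΣXᵢ, β + n).
Batch 1: sum of counts S = 142 over n = 14 hours.
After batch 1: Gamma(α+S, β+n) = Gamma(8.9+142, 3.4+14) = Gamma(150.9, 17.4).
Batch 2: sum of counts S = 93 over n = 9 hours.
After batch 2: Gamma(α+S, β+n) = Gamma(150.9+93, 17.4+9) = Gamma(243.9, 26.4).
The predictive distribution for one future period is NegBinom with mean α/β = 9.2386.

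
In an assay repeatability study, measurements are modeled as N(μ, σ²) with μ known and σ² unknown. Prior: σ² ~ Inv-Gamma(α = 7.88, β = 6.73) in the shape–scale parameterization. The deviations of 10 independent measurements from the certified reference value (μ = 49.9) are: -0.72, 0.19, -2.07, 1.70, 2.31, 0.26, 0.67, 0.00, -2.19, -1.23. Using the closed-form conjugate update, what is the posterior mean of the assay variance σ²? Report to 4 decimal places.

1.4037

With known mean μ and an Inverse-Gamma(α, β) prior on σ², the Normal likelihood is conjugate: posterior is Inv-Gamma(α + n/2, β + Σ(xᵢ−μ)²/2).
Σ(xᵢ−μ)² = (-0.72)² + (0.19)² + (-2.07)² + (1.70)² + (2.31)² + (0.26)² + (0.67)² + (0.00)² + (-2.19)² + (-1.23)² = 19.8910.
Posterior: Inv-Gamma(7.88 + 10/2, 6.73 + 19.8910/2) = Inv-Gamma(12.88, 16.67550).
E[σ²|data] = β/(α−1) = 16.67550/11.88 = 1.4037.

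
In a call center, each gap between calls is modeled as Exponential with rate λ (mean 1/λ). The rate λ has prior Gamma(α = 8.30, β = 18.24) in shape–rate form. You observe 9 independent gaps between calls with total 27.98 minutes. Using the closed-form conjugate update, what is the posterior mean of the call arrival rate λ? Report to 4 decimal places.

0.3743

With a Gamma(shape α, rate β) prior on the exponential rate λ, the posterior after n observations with total T = Σxᵢ is Gamma(α+n, β+T).
Posterior: Gamma(8.30+9, 18.24+27.98) = Gamma(17.30, 46.22).
Posterior mean of λ = α/β = 17.30/46.22 = 0.3743.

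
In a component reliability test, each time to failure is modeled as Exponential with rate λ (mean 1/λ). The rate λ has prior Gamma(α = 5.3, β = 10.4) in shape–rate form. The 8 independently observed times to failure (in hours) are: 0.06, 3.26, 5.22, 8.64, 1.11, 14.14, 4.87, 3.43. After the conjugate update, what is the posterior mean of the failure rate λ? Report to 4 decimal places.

With a Gamma(shape α, rate β) prior on the exponential rate λ, the posterior after n observations with total T = Σxᵢ is Gamma(α+n, β+T).
Sum of observations T = 40.73 hours; n = 8.
Posterior: Gamma(5.3+8, 10.4+40.73) = Gamma(13.3, 51.13).
Posterior mean of λ = α/β = 13.3/51.13 = 0.2601.

0.2601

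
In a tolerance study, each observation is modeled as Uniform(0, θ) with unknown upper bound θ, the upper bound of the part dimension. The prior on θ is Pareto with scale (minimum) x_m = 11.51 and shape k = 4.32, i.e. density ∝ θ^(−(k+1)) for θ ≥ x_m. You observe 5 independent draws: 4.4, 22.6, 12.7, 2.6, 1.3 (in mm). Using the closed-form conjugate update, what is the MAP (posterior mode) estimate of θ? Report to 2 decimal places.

22.60

A Pareto(scale x_m, shape k) prior on the upper bound θ of Uniform(0, θ) is conjugate: posterior is Pareto(max(x_m, max xᵢ), k + n).
Sample maximum = 22.6; prior scale x_m = 11.51 → posterior scale = max = 22.60.
Posterior shape = 4.32 + 5 = 9.32.
The Pareto density is decreasing on [x_m, ∞), so the mode is x_m = 22.60.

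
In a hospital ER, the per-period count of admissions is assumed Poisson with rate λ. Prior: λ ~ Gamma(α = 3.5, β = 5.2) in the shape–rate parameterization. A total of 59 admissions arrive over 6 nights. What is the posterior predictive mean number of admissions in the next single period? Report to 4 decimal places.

5.5804

With a Gamma(shape α, rate β) prior, the Poisson likelihood is conjugate: the posterior is Gamma(α + ΣXᵢ, β + n).
Posterior: Gamma(α+S, β+n) = Gamma(3.5+59, 5.2+6) = Gamma(62.5, 11.2).
The predictive distribution for one future period is NegBinom with mean α/β = 5.5804.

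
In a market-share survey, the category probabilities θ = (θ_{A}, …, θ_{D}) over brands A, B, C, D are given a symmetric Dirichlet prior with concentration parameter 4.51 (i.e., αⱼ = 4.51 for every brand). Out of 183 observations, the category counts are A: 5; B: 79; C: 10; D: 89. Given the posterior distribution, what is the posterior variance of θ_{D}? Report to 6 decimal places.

0.001231

The Dirichlet prior is conjugate to the Multinomial likelihood: each posterior αⱼ = prior αⱼ + observed count nⱼ.
Posterior concentration: (9.51, 83.51, 14.51, 93.51), total = 201.04.
Var[θ_j] = α_j(Σα−α_j)/((Σα)²(Σα+1)) = 93.51·107.53/(201.04²·202.04) = 0.001231.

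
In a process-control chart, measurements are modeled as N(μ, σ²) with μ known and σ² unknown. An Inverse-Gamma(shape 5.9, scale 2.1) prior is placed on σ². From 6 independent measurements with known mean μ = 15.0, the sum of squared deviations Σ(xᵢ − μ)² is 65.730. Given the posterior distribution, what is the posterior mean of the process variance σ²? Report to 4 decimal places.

4.4259

With known mean μ and an Inverse-Gamma(α, β) prior on σ², the Normal likelihood is conjugate: posterior is Inv-Gamma(α + n/2, β + Σ(xᵢ−μ)²/2).
Posterior: Inv-Gamma(5.9 + 6/2, 2.1 + 65.730/2) = Inv-Gamma(8.90, 34.9650).
E[σ²|data] = β/(α−1) = 34.9650/7.90 = 4.4259.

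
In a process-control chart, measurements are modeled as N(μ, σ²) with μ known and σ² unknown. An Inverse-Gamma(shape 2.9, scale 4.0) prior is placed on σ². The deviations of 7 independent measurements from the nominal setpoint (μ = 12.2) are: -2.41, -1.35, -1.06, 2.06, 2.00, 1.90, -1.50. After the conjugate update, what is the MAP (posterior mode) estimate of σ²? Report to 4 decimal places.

2.0850

With known mean μ and an Inverse-Gamma(α, β) prior on σ², the Normal likelihood is conjugate: posterior is Inv-Gamma(α + n/2, β + Σ(xᵢ−μ)²/2).
Σ(xᵢ−μ)² = (-2.41)² + (-1.35)² + (-1.06)² + (2.06)² + (2.00)² + (1.90)² + (-1.50)² = 22.8578.
Posterior: Inv-Gamma(2.9 + 7/2, 4.0 + 22.8578/2) = Inv-Gamma(6.40, 15.42890).
Mode = β/(α+1) = 15.42890/7.40 = 2.0850.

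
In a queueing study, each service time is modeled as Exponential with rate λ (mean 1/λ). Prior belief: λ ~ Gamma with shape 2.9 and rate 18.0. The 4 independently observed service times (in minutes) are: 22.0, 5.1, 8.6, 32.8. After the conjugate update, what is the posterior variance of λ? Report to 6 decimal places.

0.000922

With a Gamma(shape α, rate β) prior on the exponential rate λ, the posterior after n observations with total T = Σxᵢ is Gamma(α+n, β+T).
Sum of observations T = 68.5 minutes; n = 4.
Posterior: Gamma(2.9+4, 18.0+68.5) = Gamma(6.9, 86.5).
Var = α/β² = 0.000922.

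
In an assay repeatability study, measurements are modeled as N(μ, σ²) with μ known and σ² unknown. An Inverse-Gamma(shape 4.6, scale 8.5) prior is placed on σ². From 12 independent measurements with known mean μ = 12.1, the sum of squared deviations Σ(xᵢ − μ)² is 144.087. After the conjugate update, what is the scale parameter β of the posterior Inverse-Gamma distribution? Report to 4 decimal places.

With known mean μ and an Inverse-Gamma(α, β) prior on σ², the Normal likelihood is conjugate: posterior is Inv-Gamma(α + n/2, β + Σ(xᵢ−μ)²/2).
Posterior: Inv-Gamma(4.6 + 12/2, 8.5 + 144.087/2) = Inv-Gamma(10.60, 80.5435).
Posterior β = 80.5435.

80.5435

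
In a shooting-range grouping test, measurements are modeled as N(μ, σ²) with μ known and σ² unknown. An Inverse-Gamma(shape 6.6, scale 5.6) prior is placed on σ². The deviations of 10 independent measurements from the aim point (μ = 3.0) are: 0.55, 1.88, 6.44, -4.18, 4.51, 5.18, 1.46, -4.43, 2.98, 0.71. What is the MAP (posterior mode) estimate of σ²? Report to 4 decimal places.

6.0435

With known mean μ and an Inverse-Gamma(α, β) prior on σ², the Normal likelihood is conjugate: posterior is Inv-Gamma(α + n/2, β + Σ(xᵢ−μ)²/2).
Σ(xᵢ−μ)² = (0.55)² + (1.88)² + (6.44)² + (-4.18)² + (4.51)² + (5.18)² + (1.46)² + (-4.43)² + (2.98)² + (0.71)² = 141.0964.
Posterior: Inv-Gamma(6.6 + 10/2, 5.6 + 141.0964/2) = Inv-Gamma(11.60, 76.14820).
Mode = β/(α+1) = 76.14820/12.60 = 6.0435.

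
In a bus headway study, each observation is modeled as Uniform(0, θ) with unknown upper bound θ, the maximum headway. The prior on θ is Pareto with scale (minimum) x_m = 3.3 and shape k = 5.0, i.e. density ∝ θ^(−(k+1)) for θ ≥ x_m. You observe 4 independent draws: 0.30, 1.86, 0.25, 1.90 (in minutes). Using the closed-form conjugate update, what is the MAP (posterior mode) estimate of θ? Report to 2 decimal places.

A Pareto(scale x_m, shape k) prior on the upper bound θ of Uniform(0, θ) is conjugate: posterior is Pareto(max(x_m, max xᵢ), k + n).
Sample maximum = 1.90; prior scale x_m = 3.3 → posterior scale = max = 3.30.
Posterior shape = 5.0 + 4 = 9.0.
The Pareto density is decreasing on [x_m, ∞), so the mode is x_m = 3.30.

3.30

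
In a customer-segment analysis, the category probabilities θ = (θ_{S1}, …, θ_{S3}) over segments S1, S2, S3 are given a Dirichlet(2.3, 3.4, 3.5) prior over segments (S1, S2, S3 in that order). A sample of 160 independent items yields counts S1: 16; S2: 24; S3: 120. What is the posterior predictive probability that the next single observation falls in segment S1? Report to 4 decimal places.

0.1082

The Dirichlet prior is conjugate to the Multinomial likelihood: each posterior αⱼ = prior αⱼ + observed count nⱼ.
Posterior concentration: (18.3, 27.4, 123.5), total = 169.2.
P(next = S1 | data) = α_{S1}/Σα = 0.1082.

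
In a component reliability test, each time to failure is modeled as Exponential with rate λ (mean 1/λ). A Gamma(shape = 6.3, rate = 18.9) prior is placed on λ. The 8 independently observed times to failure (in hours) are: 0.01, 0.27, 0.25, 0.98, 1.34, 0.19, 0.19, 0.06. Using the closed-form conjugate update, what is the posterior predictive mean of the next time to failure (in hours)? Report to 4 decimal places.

With a Gamma(shape α, rate β) prior on the exponential rate λ, the posterior after n observations with total T = Σxᵢ is Gamma(α+n, β+T).
Sum of observations T = 3.29 hours; n = 8.
Posterior: Gamma(6.3+8, 18.9+3.29) = Gamma(14.3, 22.19).
The predictive distribution for the next observation is Lomax; its mean is β/(α−1) = 22.19/13.3 = 1.6684.

1.6684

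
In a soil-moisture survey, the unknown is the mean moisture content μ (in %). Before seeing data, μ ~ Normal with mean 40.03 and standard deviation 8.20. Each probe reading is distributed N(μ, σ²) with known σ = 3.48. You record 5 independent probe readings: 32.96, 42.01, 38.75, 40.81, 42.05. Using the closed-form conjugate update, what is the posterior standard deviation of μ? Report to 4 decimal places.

1.5290

For Normal data with known variance σ², a Normal(μ₀, σ₀²) prior on μ is conjugate. Posterior precision = 1/σ₀² + n/σ²; posterior mean is the precision-weighted average of μ₀ and x̄.
σ₀² = 8.20² = 67.24, σ² = 3.48² = 12.1104; σ² + n·σ₀² = 12.1104 + 5·67.24 = 348.3104.
Posterior precision = 1/σ₀² + n/σ² = 1/67.24 + 5/12.1104 = (σ² + n·σ₀²)/(σ₀²σ²) = 348.3104/(67.24·12.1104); posterior variance σₙ² = σ₀²σ²/(σ² + n·σ₀²) = 67.24·12.1104/348.3104 = 2.337867.
Posterior SD = √σₙ² = √(67.24·12.1104/348.3104) = 1.5290.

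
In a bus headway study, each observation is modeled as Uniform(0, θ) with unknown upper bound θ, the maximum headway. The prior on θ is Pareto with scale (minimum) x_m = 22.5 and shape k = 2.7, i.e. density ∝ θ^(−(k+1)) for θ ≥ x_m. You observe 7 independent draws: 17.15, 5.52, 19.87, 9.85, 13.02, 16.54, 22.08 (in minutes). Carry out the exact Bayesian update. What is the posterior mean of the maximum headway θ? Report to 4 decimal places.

A Pareto(scale x_m, shape k) prior on the upper bound θ of Uniform(0, θ) is conjugate: posterior is Pareto(max(x_m, max xᵢ), k + n).
Sample maximum = 22.08; prior scale x_m = 22.5 → posterior scale = max = 22.50.
Posterior shape = 2.7 + 7 = 9.7.
E[θ|data] = k·x_m/(k−1) = 9.7·22.50/8.7 = 25.0862.

25.0862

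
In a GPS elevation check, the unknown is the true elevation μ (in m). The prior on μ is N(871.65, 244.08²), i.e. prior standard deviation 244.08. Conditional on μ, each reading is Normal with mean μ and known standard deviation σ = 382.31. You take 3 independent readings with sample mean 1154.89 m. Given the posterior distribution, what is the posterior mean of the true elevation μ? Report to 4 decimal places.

For Normal data with known variance σ², a Normal(μ₀, σ₀²) prior on μ is conjugate. Posterior precision = 1/σ₀² + n/σ²; posterior mean is the precision-weighted average of μ₀ and x̄.
n·x̄ = 3·1154.89 = 3464.67.
σ₀² = 244.08² = 59575.0464, σ² = 382.31² = 146160.9361; σ² + n·σ₀² = 146160.9361 + 3·59575.0464 = 324886.0753.
Posterior mean = (μ₀/σ₀² + n·x̄/σ²)/(1/σ₀² + n/σ²) = (σ²·μ₀ + σ₀²·n·x̄)/(σ² + n·σ₀²) = (146160.9361·871.65 + 59575.0464·3464.67)/324886.0753 = 333809055.962253/324886.0753 = 1027.4650.

1027.4650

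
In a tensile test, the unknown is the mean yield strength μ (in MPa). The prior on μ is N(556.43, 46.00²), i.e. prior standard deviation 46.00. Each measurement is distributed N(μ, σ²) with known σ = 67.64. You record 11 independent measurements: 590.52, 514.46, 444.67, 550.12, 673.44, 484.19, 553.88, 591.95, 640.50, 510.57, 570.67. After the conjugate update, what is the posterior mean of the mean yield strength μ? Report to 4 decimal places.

556.7521

For Normal data with known variance σ², a Normal(μ₀, σ₀²) prior on μ is conjugate. Posterior precision = 1/σ₀² + n/σ²; posterior mean is the precision-weighted average of μ₀ and x̄.
Σxᵢ = 590.52 + 514.46 + 444.67 + 550.12 + 673.44 + 484.19 + 553.88 + 591.95 + 640.50 + 510.57 + 570.67 = 6124.97, so n·x̄ = 6124.97.
σ₀² = 46.00² = 2116, σ² = 67.64² = 4575.1696; σ² + n·σ₀² = 4575.1696 + 11·2116 = 27851.1696.
Posterior mean = (μ₀/σ₀² + n·x̄/σ²)/(1/σ₀² + n/σ²) = (σ²·μ₀ + σ₀²·n·x̄)/(σ² + n·σ₀²) = (4575.1696·556.43 + 2116·6124.97)/27851.1696 = 15506198.140528/27851.1696 = 556.7521.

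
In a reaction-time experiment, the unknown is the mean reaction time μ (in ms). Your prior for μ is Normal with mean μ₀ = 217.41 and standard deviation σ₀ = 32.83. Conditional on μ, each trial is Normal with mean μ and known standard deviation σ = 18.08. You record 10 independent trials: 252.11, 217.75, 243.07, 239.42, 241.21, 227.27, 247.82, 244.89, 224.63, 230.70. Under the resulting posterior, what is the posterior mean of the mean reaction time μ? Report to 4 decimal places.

236.3137

For Normal data with known variance σ², a Normal(μ₀, σ₀²) prior on μ is conjugate. Posterior precision = 1/σ₀² + n/σ²; posterior mean is the precision-weighted average of μ₀ and x̄.
Σxᵢ = 252.11 + 217.75 + 243.07 + 239.42 + 241.21 + 227.27 + 247.82 + 244.89 + 224.63 + 230.70 = 2368.87, so n·x̄ = 2368.87.
σ₀² = 32.83² = 1077.8089, σ² = 18.08² = 326.8864; σ² + n·σ₀² = 326.8864 + 10·1077.8089 = 11104.9754.
Posterior mean = (μ₀/σ₀² + n·x̄/σ²)/(1/σ₀² + n/σ²) = (σ²·μ₀ + σ₀²·n·x̄)/(σ² + n·σ₀²) = (326.8864·217.41 + 1077.8089·2368.87)/11104.9754 = 2624257.541167/11104.9754 = 236.3137.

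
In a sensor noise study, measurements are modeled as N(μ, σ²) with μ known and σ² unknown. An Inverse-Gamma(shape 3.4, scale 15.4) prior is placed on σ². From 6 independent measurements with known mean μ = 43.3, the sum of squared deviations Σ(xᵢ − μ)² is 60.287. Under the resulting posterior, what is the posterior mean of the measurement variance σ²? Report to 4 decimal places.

8.4340

With known mean μ and an Inverse-Gamma(α, β) prior on σ², the Normal likelihood is conjugate: posterior is Inv-Gamma(α + n/2, β + Σ(xᵢ−μ)²/2).
Posterior: Inv-Gamma(3.4 + 6/2, 15.4 + 60.287/2) = Inv-Gamma(6.40, 45.5435).
E[σ²|data] = β/(α−1) = 45.5435/5.40 = 8.4340.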